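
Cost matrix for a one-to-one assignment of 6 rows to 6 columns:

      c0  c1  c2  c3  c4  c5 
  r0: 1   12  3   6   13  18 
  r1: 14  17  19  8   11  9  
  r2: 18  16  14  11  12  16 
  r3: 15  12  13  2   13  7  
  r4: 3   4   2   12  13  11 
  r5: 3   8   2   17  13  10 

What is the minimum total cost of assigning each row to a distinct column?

optimal assignment: row0→col0 (cost 1), row1→col5 (cost 9), row2→col4 (cost 12), row3→col3 (cost 2), row4→col1 (cost 4), row5→col2 (cost 2)
total = 1 + 9 + 12 + 2 + 4 + 2 = 30

Minimum assignment cost: 30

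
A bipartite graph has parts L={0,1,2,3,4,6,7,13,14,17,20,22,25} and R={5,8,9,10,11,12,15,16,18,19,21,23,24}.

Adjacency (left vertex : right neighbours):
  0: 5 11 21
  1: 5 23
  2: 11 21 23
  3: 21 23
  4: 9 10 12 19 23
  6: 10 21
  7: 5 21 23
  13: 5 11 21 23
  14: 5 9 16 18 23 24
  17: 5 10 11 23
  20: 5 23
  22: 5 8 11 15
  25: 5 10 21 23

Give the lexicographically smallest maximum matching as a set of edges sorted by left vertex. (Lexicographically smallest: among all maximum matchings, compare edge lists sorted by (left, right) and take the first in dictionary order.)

Lex-smallest maximum matching: {(0,5), (1,23), (2,11), (3,21), (4,9), (6,10), (14,16), (22,8)}

|M| = 8 (so the lex-smallest maximum matching has 8 edges)
process left vertices in ascending order; for each, take the smallest-labelled available neighbour that still permits 8 edges overall, or leave it unmatched if none does
lex-smallest matching: {0-5, 1-23, 2-11, 3-21, 4-9, 6-10, 14-16, 22-8}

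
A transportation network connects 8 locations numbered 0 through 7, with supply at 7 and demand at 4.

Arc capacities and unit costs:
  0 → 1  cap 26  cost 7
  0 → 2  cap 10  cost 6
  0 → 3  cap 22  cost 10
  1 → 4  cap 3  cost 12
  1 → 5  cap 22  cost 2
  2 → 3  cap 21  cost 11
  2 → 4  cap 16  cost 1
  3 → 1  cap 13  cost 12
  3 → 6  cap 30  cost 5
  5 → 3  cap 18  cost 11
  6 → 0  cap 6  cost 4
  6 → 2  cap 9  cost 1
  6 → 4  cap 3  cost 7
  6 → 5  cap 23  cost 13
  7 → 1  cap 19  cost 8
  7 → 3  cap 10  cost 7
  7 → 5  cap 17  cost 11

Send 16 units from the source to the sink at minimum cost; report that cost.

shortest-cost path #1: 7→3→6→2→4 push 9 @ unit cost 14 (adds 126)
shortest-cost path #2: 7→3→6→4 push 1 @ unit cost 19 (adds 19)
shortest-cost path #3: 7→1→4 push 3 @ unit cost 20 (adds 60)
shortest-cost path #4: 7→1→5→3→6→4 push 2 @ unit cost 33 (adds 66)
shortest-cost path #5: 7→1→5→3→6→0→2→4 push 1 @ unit cost 37 (adds 37)
total cost = 308

Minimum cost for 16 units: 308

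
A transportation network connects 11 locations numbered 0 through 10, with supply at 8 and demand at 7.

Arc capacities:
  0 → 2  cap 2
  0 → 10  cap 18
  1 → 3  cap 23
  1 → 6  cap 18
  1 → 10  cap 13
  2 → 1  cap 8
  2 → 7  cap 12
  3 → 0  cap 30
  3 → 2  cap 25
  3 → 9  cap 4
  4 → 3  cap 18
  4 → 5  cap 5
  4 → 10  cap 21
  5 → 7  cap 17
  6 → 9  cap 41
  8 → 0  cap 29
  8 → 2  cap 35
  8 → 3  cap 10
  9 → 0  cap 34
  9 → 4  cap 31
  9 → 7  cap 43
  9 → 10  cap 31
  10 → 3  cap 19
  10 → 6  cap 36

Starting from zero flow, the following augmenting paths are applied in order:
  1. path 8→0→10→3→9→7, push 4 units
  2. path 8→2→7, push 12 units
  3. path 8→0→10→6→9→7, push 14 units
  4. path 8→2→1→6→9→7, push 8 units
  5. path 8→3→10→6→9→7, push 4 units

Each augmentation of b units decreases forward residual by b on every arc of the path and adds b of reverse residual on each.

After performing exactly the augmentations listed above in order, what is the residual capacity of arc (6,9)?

Residual capacity of (6,9): 15

after path 1 (8→0→10→3→9→7, push 4): res(6,9)=41
after path 2 (8→2→7, push 12): res(6,9)=41
after path 3 (8→0→10→6→9→7, push 14): res(6,9)=27
after path 4 (8→2→1→6→9→7, push 8): res(6,9)=19
after path 5 (8→3→10→6→9→7, push 4): res(6,9)=15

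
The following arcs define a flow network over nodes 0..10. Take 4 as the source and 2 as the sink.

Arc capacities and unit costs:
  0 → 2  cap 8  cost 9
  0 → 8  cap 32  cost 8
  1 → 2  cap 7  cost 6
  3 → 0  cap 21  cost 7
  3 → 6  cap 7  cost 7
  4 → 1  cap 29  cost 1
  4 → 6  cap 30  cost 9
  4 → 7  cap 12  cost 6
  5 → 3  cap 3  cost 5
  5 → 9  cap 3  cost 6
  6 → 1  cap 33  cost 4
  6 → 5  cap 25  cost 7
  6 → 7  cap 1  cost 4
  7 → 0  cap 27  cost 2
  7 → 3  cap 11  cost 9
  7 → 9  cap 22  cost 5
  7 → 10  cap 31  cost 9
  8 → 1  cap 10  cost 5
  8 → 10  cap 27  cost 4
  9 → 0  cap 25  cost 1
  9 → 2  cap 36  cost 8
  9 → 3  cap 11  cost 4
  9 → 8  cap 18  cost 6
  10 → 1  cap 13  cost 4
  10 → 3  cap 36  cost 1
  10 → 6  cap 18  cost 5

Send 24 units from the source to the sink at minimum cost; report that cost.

Minimum cost for 24 units: 416

shortest-cost path #1: 4→1→2 push 7 @ unit cost 7 (adds 49)
shortest-cost path #2: 4→7→0→2 push 8 @ unit cost 17 (adds 136)
shortest-cost path #3: 4→7→9→2 push 4 @ unit cost 19 (adds 76)
shortest-cost path #4: 4→6→7→9→2 push 1 @ unit cost 26 (adds 26)
shortest-cost path #5: 4→6→5→9→2 push 3 @ unit cost 30 (adds 90)
shortest-cost path #6: 4→6→5→3→0→7→9→2 push 1 @ unit cost 39 (adds 39)
total cost = 416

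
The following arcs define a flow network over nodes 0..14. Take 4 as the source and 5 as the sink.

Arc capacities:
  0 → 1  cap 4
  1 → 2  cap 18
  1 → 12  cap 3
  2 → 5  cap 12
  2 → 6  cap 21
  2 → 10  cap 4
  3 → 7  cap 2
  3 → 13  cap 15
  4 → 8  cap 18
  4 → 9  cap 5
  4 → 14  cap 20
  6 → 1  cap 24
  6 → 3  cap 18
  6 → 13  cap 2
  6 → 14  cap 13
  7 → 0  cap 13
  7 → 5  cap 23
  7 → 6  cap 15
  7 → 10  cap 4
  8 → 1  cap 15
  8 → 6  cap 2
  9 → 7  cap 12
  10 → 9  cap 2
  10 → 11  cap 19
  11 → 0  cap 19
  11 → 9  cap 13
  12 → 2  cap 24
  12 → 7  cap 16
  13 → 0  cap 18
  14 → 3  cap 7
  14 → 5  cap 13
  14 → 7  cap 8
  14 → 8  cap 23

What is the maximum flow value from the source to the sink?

augment #1: 4→14→5 bottleneck 13, total now 13
augment #2: 4→9→7→5 bottleneck 5, total now 18
augment #3: 4→14→7→5 bottleneck 7, total now 25
augment #4: 4→8→1→2→5 bottleneck 12, total now 37
augment #5: 4→8→1→12→7→5 bottleneck 3, total now 40
augment #6: 4→8→6→3→7→5 bottleneck 2, total now 42

Maximum flow value: 42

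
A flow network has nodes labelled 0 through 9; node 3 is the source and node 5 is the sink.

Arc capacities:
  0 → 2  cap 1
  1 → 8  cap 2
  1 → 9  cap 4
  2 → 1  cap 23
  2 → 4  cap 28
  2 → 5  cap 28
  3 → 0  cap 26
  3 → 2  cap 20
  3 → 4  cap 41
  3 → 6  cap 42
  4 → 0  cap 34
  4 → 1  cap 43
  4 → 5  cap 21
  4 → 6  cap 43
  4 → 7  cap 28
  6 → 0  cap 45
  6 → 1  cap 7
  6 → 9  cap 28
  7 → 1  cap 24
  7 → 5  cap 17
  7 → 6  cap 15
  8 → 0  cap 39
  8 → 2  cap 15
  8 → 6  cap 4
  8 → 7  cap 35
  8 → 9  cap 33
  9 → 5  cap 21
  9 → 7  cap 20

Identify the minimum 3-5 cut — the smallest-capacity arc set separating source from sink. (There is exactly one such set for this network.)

augment #1: 3→2→5 push 20
augment #2: 3→4→5 push 21
augment #3: 3→0→2→5 push 1
augment #4: 3→4→7→5 push 17
augment #5: 3→6→9→5 push 21
augment #6: 3→4→1→8→2→5 push 2
max flow = 82; residual-reachable set from 3 gives S-side
cut edges (S→T): {(0,2), (1,8), (3,2), (4,5), (7,5), (9,5)} total cap 82

Min-cut arcs: {(0,2), (1,8), (3,2), (4,5), (7,5), (9,5)} (total capacity 82)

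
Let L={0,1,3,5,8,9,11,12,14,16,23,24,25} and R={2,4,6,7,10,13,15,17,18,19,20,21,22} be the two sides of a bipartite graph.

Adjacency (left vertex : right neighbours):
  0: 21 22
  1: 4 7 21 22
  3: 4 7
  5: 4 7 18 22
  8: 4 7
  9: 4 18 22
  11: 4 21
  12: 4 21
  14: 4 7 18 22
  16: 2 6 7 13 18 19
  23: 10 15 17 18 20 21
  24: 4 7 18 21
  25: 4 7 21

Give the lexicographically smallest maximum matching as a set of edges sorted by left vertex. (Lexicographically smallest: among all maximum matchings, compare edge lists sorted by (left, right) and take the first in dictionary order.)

|M| = 7 (so the lex-smallest maximum matching has 7 edges)
process left vertices in ascending order; for each, take the smallest-labelled available neighbour that still permits 7 edges overall, or leave it unmatched if none does
lex-smallest matching: {0-21, 1-4, 3-7, 5-18, 9-22, 16-2, 23-10}

Lex-smallest maximum matching: {(0,21), (1,4), (3,7), (5,18), (9,22), (16,2), (23,10)}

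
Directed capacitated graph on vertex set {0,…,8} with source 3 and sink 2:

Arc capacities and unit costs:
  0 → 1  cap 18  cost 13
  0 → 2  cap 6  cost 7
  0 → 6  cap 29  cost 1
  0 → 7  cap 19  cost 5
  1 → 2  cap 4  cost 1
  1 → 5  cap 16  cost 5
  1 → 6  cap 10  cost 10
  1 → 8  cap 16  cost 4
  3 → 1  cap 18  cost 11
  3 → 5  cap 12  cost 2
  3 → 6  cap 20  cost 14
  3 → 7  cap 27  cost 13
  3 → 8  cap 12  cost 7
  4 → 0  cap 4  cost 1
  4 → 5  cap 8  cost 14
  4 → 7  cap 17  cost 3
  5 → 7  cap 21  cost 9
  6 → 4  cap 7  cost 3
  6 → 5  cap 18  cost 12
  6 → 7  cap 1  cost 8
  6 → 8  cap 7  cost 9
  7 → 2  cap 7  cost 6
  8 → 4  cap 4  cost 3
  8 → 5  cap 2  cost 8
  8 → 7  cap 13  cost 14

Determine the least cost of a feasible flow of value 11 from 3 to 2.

shortest-cost path #1: 3→1→2 push 4 @ unit cost 12 (adds 48)
shortest-cost path #2: 3→5→7→2 push 7 @ unit cost 17 (adds 119)
total cost = 167

Minimum cost for 11 units: 167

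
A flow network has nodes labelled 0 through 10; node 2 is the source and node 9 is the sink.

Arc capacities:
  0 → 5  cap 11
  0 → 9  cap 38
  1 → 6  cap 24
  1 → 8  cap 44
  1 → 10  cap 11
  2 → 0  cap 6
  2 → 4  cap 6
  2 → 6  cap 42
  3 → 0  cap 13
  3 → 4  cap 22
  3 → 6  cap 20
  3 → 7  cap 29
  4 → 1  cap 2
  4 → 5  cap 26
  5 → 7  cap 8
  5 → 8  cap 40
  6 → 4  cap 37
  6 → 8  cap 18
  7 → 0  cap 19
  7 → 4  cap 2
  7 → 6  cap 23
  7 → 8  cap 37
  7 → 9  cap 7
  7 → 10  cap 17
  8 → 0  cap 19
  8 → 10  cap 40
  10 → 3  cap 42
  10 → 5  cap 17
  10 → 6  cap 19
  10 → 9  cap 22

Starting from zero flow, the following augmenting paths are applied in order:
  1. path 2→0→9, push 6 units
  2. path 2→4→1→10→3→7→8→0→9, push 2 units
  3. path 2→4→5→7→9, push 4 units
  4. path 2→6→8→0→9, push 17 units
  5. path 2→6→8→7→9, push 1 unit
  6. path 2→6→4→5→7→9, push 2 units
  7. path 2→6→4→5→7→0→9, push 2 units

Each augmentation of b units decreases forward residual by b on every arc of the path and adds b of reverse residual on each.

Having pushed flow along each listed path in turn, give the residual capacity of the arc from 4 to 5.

after path 1 (2→0→9, push 6): res(4,5)=26
after path 2 (2→4→1→10→3→7→8→0→9, push 2): res(4,5)=26
after path 3 (2→4→5→7→9, push 4): res(4,5)=22
after path 4 (2→6→8→0→9, push 17): res(4,5)=22
after path 5 (2→6→8→7→9, push 1): res(4,5)=22
after path 6 (2→6→4→5→7→9, push 2): res(4,5)=20
after path 7 (2→6→4→5→7→0→9, push 2): res(4,5)=18

Residual capacity of (4,5): 18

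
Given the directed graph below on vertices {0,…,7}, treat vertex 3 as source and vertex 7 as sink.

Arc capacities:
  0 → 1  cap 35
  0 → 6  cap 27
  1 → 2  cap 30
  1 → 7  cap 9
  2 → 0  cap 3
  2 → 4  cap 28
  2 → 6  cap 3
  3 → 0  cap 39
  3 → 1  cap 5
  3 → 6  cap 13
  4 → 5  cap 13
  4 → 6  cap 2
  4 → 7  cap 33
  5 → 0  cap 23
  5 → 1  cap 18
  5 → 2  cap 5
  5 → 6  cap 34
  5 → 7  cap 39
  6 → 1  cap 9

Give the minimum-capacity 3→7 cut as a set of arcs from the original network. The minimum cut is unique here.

Min-cut arcs: {(1,7), (2,4)} (total capacity 37)

augment #1: 3→1→7 push 5
augment #2: 3→0→1→7 push 4
augment #3: 3→0→1→2→4→7 push 28
max flow = 37; residual-reachable set from 3 gives S-side
cut edges (S→T): {(1,7), (2,4)} total cap 37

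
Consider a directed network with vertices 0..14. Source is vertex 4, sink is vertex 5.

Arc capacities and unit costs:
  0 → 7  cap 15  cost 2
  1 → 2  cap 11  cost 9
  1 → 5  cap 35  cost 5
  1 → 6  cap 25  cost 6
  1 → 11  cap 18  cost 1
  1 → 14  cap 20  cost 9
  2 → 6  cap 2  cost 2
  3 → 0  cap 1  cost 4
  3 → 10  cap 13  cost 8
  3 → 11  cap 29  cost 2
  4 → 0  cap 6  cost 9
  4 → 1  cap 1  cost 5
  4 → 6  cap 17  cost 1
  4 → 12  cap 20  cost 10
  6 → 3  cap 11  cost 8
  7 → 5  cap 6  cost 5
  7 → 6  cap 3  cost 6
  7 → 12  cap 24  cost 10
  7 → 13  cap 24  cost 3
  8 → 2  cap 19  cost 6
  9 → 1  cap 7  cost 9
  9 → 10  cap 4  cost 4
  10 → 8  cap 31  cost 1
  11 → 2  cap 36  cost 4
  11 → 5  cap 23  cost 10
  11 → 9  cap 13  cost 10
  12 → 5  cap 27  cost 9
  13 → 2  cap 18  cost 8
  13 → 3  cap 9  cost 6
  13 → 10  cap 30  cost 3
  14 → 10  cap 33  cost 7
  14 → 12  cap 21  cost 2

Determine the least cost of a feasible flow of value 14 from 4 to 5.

shortest-cost path #1: 4→1→5 push 1 @ unit cost 10 (adds 10)
shortest-cost path #2: 4→0→7→5 push 6 @ unit cost 16 (adds 96)
shortest-cost path #3: 4→12→5 push 7 @ unit cost 19 (adds 133)
total cost = 239

Minimum cost for 14 units: 239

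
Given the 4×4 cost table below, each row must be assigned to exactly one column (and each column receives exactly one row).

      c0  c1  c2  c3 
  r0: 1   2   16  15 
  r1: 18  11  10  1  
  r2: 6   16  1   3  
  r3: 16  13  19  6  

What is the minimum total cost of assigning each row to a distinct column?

optimal assignment: row0→col0 (cost 1), row1→col3 (cost 1), row2→col2 (cost 1), row3→col1 (cost 13)
total = 1 + 1 + 1 + 13 = 16

Minimum assignment cost: 16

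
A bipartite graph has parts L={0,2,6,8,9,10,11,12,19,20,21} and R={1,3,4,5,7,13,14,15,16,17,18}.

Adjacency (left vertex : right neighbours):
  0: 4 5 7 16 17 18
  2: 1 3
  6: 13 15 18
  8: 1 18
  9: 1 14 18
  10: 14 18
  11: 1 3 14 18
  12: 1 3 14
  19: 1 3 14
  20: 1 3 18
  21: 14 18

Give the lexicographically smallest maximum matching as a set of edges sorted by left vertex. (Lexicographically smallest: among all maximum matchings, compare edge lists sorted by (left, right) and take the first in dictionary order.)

Lex-smallest maximum matching: {(0,4), (2,1), (6,13), (8,18), (9,14), (11,3)}

|M| = 6 (so the lex-smallest maximum matching has 6 edges)
process left vertices in ascending order; for each, take the smallest-labelled available neighbour that still permits 6 edges overall, or leave it unmatched if none does
lex-smallest matching: {0-4, 2-1, 6-13, 8-18, 9-14, 11-3}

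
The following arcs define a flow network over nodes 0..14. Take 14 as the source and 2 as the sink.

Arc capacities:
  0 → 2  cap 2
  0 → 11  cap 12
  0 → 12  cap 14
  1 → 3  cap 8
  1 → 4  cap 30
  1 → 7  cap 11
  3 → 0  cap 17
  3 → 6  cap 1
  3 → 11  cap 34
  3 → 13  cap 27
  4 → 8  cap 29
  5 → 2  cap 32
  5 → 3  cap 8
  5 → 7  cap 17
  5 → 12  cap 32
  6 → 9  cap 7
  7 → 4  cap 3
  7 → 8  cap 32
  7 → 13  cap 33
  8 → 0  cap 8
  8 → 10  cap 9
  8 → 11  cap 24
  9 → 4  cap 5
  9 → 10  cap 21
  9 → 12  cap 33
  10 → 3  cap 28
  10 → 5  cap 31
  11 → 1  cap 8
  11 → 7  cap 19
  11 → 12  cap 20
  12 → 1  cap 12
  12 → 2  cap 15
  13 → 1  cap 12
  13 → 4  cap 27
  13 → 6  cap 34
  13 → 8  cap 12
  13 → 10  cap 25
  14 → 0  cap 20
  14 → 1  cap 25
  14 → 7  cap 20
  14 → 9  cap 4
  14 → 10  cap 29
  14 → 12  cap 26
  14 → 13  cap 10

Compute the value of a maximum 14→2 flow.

Maximum flow value: 48

augment #1: 14→0→2 bottleneck 2, total now 2
augment #2: 14→12→2 bottleneck 15, total now 17
augment #3: 14→10→5→2 bottleneck 29, total now 46
augment #4: 14→9→10→5→2 bottleneck 2, total now 48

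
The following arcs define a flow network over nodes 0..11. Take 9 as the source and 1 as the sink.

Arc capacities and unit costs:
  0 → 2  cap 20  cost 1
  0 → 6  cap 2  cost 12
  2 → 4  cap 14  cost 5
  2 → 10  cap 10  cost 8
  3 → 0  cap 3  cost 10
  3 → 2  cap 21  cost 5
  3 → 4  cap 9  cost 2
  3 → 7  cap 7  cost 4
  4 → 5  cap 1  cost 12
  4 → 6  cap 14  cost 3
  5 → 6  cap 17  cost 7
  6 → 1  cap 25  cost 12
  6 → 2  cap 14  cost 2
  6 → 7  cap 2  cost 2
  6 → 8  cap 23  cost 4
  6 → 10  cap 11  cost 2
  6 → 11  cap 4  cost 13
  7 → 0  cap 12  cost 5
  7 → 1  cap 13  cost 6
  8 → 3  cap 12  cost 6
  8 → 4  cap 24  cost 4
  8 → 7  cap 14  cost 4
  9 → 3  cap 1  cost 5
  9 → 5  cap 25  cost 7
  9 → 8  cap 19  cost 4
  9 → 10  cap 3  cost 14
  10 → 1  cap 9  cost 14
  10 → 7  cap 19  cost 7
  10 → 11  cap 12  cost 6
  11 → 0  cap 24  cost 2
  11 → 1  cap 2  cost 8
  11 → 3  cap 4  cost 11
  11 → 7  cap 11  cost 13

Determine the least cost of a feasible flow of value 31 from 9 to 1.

shortest-cost path #1: 9→8→7→1 push 13 @ unit cost 14 (adds 182)
shortest-cost path #2: 9→3→4→6→1 push 1 @ unit cost 22 (adds 22)
shortest-cost path #3: 9→8→4→6→1 push 6 @ unit cost 23 (adds 138)
shortest-cost path #4: 9→5→6→1 push 11 @ unit cost 26 (adds 286)
total cost = 628

Minimum cost for 31 units: 628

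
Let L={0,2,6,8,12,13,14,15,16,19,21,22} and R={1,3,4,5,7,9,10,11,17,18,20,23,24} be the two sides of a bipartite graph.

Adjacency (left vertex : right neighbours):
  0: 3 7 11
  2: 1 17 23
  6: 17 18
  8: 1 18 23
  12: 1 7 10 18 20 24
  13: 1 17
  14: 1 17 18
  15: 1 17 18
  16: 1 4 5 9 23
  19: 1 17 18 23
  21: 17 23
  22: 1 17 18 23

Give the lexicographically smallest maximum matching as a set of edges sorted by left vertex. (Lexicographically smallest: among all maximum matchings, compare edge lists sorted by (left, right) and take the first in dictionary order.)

Lex-smallest maximum matching: {(0,3), (2,1), (6,17), (8,18), (12,7), (16,4), (19,23)}

|M| = 7 (so the lex-smallest maximum matching has 7 edges)
process left vertices in ascending order; for each, take the smallest-labelled available neighbour that still permits 7 edges overall, or leave it unmatched if none does
lex-smallest matching: {0-3, 2-1, 6-17, 8-18, 12-7, 16-4, 19-23}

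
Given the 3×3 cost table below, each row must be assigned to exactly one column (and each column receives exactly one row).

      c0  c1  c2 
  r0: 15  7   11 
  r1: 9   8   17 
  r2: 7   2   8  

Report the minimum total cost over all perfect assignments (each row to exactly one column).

optimal assignment: row0→col2 (cost 11), row1→col0 (cost 9), row2→col1 (cost 2)
total = 11 + 9 + 2 = 22

Minimum assignment cost: 22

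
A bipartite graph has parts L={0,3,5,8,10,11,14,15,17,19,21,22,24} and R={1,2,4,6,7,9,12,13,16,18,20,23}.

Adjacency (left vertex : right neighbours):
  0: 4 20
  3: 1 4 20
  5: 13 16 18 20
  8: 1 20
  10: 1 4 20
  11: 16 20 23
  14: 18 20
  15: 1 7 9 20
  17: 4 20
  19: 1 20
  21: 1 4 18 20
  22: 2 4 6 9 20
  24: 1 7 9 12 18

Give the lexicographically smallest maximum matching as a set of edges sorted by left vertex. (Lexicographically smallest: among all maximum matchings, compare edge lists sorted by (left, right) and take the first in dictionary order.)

|M| = 9 (so the lex-smallest maximum matching has 9 edges)
process left vertices in ascending order; for each, take the smallest-labelled available neighbour that still permits 9 edges overall, or leave it unmatched if none does
lex-smallest matching: {0-4, 3-1, 5-13, 8-20, 11-16, 14-18, 15-7, 22-2, 24-9}

Lex-smallest maximum matching: {(0,4), (3,1), (5,13), (8,20), (11,16), (14,18), (15,7), (22,2), (24,9)}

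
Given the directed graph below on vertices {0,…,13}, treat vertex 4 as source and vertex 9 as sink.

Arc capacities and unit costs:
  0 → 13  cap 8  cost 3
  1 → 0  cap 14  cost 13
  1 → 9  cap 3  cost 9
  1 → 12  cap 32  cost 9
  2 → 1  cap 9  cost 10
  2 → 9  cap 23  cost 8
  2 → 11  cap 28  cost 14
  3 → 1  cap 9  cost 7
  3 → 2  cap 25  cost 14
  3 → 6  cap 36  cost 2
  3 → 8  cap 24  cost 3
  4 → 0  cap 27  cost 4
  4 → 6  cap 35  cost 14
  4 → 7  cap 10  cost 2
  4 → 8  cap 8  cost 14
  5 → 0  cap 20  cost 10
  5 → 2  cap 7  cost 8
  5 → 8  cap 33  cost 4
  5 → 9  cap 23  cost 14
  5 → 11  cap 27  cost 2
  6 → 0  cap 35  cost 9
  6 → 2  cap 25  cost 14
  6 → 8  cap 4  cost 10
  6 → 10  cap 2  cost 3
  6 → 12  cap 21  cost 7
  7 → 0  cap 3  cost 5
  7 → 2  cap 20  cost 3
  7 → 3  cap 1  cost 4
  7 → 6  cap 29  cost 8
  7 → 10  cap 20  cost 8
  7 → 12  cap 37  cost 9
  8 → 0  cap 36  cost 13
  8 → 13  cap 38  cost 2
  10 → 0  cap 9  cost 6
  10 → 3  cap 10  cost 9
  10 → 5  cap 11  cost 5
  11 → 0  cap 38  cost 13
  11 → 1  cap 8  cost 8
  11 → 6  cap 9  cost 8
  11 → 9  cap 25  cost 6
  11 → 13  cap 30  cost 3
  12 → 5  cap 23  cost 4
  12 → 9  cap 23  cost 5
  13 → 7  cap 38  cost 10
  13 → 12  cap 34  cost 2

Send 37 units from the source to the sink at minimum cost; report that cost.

shortest-cost path #1: 4→7→2→9 push 10 @ unit cost 13 (adds 130)
shortest-cost path #2: 4→0→13→12→9 push 8 @ unit cost 14 (adds 112)
shortest-cost path #3: 4→8→13→12→9 push 8 @ unit cost 23 (adds 184)
shortest-cost path #4: 4→6→12→9 push 7 @ unit cost 26 (adds 182)
shortest-cost path #5: 4→6→10→5→11→9 push 2 @ unit cost 30 (adds 60)
shortest-cost path #6: 4→6→12→5→11→9 push 2 @ unit cost 33 (adds 66)
total cost = 734

Minimum cost for 37 units: 734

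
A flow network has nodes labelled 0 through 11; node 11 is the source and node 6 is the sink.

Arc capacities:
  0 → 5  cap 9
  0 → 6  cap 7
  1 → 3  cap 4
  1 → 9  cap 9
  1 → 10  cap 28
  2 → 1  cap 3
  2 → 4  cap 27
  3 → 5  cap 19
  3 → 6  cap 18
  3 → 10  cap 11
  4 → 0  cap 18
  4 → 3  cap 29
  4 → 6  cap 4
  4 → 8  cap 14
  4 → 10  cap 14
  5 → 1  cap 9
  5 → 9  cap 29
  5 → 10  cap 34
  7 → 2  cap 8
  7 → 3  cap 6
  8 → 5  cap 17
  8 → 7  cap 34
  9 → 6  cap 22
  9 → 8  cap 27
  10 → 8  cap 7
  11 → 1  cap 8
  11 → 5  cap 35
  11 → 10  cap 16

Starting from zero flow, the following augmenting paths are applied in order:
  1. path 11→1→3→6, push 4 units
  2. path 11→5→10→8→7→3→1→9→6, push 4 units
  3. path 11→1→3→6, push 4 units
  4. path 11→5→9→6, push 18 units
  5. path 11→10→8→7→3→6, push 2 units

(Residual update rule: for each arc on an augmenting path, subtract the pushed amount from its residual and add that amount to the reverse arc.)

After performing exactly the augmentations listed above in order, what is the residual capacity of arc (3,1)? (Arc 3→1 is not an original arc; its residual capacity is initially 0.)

Residual capacity of (3,1): 4

after path 1 (11→1→3→6, push 4): res(3,1)=4
after path 2 (11→5→10→8→7→3→1→9→6, push 4): res(3,1)=0
after path 3 (11→1→3→6, push 4): res(3,1)=4
after path 4 (11→5→9→6, push 18): res(3,1)=4
after path 5 (11→10→8→7→3→6, push 2): res(3,1)=4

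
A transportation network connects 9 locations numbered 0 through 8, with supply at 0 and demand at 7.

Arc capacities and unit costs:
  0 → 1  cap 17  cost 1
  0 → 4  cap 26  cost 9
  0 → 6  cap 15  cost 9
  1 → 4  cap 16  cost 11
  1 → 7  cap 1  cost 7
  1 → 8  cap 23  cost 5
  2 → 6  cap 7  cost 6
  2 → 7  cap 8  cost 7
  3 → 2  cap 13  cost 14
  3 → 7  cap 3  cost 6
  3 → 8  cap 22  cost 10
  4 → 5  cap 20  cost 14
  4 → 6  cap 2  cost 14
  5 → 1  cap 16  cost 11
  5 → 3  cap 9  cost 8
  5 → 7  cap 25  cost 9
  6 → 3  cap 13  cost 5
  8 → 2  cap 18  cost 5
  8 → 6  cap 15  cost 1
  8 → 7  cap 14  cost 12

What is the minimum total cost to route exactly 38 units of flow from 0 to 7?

Minimum cost for 38 units: 932

shortest-cost path #1: 0→1→7 push 1 @ unit cost 8 (adds 8)
shortest-cost path #2: 0→1→8→7 push 14 @ unit cost 18 (adds 252)
shortest-cost path #3: 0→1→8→2→7 push 2 @ unit cost 18 (adds 36)
shortest-cost path #4: 0→6→3→7 push 3 @ unit cost 20 (adds 60)
shortest-cost path #5: 0→4→5→7 push 18 @ unit cost 32 (adds 576)
total cost = 932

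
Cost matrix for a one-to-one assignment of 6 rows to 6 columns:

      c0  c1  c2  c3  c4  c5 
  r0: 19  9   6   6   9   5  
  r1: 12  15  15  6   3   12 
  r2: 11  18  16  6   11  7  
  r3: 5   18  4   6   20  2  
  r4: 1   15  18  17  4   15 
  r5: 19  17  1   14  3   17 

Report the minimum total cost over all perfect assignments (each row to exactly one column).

Minimum assignment cost: 22

optimal assignment: row0→col1 (cost 9), row1→col4 (cost 3), row2→col3 (cost 6), row3→col5 (cost 2), row4→col0 (cost 1), row5→col2 (cost 1)
total = 9 + 3 + 6 + 2 + 1 + 1 = 22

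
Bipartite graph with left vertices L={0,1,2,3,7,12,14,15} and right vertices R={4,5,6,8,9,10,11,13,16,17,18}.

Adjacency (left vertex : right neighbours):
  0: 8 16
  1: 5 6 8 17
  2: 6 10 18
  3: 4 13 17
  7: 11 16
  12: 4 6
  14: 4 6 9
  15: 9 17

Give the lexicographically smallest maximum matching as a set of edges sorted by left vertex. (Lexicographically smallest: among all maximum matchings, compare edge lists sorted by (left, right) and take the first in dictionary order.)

Lex-smallest maximum matching: {(0,8), (1,5), (2,6), (3,13), (7,11), (12,4), (14,9), (15,17)}

|M| = 8 (so the lex-smallest maximum matching has 8 edges)
process left vertices in ascending order; for each, take the smallest-labelled available neighbour that still permits 8 edges overall, or leave it unmatched if none does
lex-smallest matching: {0-8, 1-5, 2-6, 3-13, 7-11, 12-4, 14-9, 15-17}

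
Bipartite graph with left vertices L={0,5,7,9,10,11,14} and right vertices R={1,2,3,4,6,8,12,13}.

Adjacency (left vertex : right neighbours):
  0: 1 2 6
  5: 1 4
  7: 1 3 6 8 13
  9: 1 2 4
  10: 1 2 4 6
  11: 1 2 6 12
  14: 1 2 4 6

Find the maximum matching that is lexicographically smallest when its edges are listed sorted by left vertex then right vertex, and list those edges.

Lex-smallest maximum matching: {(0,1), (5,4), (7,3), (9,2), (10,6), (11,12)}

|M| = 6 (so the lex-smallest maximum matching has 6 edges)
process left vertices in ascending order; for each, take the smallest-labelled available neighbour that still permits 6 edges overall, or leave it unmatched if none does
lex-smallest matching: {0-1, 5-4, 7-3, 9-2, 10-6, 11-12}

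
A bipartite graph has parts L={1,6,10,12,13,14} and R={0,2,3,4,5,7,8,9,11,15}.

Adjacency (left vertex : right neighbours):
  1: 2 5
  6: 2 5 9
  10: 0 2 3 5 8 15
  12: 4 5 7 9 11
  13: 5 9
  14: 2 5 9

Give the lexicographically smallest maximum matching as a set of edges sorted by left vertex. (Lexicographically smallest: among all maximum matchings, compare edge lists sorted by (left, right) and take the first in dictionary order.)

Lex-smallest maximum matching: {(1,2), (6,5), (10,0), (12,4), (13,9)}

|M| = 5 (so the lex-smallest maximum matching has 5 edges)
process left vertices in ascending order; for each, take the smallest-labelled available neighbour that still permits 5 edges overall, or leave it unmatched if none does
lex-smallest matching: {1-2, 6-5, 10-0, 12-4, 13-9}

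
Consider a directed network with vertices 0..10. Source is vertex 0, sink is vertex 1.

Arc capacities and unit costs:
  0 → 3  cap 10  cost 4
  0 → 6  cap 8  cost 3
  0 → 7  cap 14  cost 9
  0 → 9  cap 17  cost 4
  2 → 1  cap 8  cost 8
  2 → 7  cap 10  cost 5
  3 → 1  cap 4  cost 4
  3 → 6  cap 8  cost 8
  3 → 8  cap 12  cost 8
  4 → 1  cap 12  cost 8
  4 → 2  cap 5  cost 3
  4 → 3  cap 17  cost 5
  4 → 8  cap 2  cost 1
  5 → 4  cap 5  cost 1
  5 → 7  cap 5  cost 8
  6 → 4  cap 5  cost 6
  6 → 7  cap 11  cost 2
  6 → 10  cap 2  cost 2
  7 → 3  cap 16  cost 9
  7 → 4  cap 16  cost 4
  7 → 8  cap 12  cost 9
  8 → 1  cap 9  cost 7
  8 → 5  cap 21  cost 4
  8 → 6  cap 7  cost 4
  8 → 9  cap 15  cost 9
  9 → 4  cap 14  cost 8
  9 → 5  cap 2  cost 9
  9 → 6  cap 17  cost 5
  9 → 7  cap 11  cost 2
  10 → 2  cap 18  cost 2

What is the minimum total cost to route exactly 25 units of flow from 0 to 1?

shortest-cost path #1: 0→3→1 push 4 @ unit cost 8 (adds 32)
shortest-cost path #2: 0→6→10→2→1 push 2 @ unit cost 15 (adds 30)
shortest-cost path #3: 0→6→4→1 push 5 @ unit cost 17 (adds 85)
shortest-cost path #4: 0→6→7→4→1 push 1 @ unit cost 17 (adds 17)
shortest-cost path #5: 0→9→7→4→1 push 6 @ unit cost 18 (adds 108)
shortest-cost path #6: 0→9→7→4→8→1 push 2 @ unit cost 18 (adds 36)
shortest-cost path #7: 0→3→8→1 push 5 @ unit cost 19 (adds 95)
total cost = 403

Minimum cost for 25 units: 403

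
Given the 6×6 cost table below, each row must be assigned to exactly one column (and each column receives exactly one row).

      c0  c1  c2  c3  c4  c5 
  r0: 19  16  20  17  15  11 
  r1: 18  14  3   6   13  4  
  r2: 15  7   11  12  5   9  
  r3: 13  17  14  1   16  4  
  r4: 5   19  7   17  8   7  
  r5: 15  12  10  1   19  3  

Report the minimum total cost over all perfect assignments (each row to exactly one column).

Minimum assignment cost: 33

optimal assignment: row0→col1 (cost 16), row1→col2 (cost 3), row2→col4 (cost 5), row3→col3 (cost 1), row4→col0 (cost 5), row5→col5 (cost 3)
total = 16 + 3 + 5 + 1 + 5 + 3 = 33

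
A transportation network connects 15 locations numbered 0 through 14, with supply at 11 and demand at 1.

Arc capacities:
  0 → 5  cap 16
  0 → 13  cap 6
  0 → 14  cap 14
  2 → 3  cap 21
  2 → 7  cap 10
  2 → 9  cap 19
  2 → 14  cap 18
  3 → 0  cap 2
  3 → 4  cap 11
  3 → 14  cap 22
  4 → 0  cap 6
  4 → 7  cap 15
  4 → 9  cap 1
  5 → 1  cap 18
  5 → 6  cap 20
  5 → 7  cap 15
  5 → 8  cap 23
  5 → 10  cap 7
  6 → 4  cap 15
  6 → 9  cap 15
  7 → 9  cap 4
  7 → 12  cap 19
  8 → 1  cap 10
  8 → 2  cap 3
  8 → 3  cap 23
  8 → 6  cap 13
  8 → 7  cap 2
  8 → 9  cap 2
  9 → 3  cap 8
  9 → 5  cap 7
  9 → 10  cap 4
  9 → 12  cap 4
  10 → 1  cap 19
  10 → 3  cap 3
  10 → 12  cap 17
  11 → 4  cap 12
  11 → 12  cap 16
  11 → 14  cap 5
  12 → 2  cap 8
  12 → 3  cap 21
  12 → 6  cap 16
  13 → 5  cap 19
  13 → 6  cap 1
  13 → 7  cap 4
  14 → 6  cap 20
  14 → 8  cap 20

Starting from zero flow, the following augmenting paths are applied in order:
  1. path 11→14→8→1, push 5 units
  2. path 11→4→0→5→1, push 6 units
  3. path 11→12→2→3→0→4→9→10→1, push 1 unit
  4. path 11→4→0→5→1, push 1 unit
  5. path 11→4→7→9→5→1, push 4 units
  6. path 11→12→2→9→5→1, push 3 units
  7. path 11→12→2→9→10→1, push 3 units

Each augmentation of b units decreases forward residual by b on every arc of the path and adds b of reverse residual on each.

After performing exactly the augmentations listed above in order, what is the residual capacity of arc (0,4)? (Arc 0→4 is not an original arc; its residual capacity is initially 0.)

after path 1 (11→14→8→1, push 5): res(0,4)=0
after path 2 (11→4→0→5→1, push 6): res(0,4)=6
after path 3 (11→12→2→3→0→4→9→10→1, push 1): res(0,4)=5
after path 4 (11→4→0→5→1, push 1): res(0,4)=6
after path 5 (11→4→7→9→5→1, push 4): res(0,4)=6
after path 6 (11→12→2→9→5→1, push 3): res(0,4)=6
after path 7 (11→12→2→9→10→1, push 3): res(0,4)=6

Residual capacity of (0,4): 6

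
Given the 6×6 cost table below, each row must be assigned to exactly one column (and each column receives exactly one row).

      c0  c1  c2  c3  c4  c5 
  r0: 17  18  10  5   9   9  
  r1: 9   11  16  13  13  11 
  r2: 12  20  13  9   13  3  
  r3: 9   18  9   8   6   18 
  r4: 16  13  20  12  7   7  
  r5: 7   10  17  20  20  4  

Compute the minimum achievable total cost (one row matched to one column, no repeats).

optimal assignment: row0→col3 (cost 5), row1→col1 (cost 11), row2→col5 (cost 3), row3→col2 (cost 9), row4→col4 (cost 7), row5→col0 (cost 7)
total = 5 + 11 + 3 + 9 + 7 + 7 = 42

Minimum assignment cost: 42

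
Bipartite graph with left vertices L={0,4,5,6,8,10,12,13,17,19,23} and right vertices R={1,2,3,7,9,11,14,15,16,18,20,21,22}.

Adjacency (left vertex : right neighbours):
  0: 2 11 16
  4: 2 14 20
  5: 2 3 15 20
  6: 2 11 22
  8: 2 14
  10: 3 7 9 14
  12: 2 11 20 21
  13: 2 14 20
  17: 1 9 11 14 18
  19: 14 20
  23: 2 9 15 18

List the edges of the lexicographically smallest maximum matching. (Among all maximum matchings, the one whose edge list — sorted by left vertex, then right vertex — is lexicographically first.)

Lex-smallest maximum matching: {(0,11), (4,2), (5,3), (6,22), (8,14), (10,7), (12,21), (13,20), (17,1), (23,9)}

|M| = 10 (so the lex-smallest maximum matching has 10 edges)
process left vertices in ascending order; for each, take the smallest-labelled available neighbour that still permits 10 edges overall, or leave it unmatched if none does
lex-smallest matching: {0-11, 4-2, 5-3, 6-22, 8-14, 10-7, 12-21, 13-20, 17-1, 23-9}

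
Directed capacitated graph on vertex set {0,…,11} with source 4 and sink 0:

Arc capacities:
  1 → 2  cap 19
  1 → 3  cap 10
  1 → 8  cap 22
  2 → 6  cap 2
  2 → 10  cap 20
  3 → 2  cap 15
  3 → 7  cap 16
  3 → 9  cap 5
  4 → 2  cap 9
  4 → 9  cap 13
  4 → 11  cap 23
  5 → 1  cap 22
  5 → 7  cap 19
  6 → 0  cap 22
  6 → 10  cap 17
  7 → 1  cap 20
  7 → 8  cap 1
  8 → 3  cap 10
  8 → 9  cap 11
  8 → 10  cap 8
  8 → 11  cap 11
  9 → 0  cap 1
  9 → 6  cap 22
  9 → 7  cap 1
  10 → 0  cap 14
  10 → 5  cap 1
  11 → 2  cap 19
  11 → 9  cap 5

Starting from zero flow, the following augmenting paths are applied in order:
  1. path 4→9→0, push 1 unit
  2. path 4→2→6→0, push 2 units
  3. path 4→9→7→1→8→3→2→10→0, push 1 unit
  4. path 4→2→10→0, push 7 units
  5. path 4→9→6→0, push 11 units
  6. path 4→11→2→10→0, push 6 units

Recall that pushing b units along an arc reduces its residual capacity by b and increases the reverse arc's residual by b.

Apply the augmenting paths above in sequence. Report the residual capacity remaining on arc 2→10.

after path 1 (4→9→0, push 1): res(2,10)=20
after path 2 (4→2→6→0, push 2): res(2,10)=20
after path 3 (4→9→7→1→8→3→2→10→0, push 1): res(2,10)=19
after path 4 (4→2→10→0, push 7): res(2,10)=12
after path 5 (4→9→6→0, push 11): res(2,10)=12
after path 6 (4→11→2→10→0, push 6): res(2,10)=6

Residual capacity of (2,10): 6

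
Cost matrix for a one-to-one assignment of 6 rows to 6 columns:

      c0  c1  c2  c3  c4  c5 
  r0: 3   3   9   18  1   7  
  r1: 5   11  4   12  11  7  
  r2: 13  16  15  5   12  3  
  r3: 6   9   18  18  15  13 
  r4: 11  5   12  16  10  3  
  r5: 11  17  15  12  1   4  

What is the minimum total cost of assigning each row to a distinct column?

Minimum assignment cost: 22

optimal assignment: row0→col1 (cost 3), row1→col2 (cost 4), row2→col3 (cost 5), row3→col0 (cost 6), row4→col5 (cost 3), row5→col4 (cost 1)
total = 3 + 4 + 5 + 6 + 3 + 1 = 22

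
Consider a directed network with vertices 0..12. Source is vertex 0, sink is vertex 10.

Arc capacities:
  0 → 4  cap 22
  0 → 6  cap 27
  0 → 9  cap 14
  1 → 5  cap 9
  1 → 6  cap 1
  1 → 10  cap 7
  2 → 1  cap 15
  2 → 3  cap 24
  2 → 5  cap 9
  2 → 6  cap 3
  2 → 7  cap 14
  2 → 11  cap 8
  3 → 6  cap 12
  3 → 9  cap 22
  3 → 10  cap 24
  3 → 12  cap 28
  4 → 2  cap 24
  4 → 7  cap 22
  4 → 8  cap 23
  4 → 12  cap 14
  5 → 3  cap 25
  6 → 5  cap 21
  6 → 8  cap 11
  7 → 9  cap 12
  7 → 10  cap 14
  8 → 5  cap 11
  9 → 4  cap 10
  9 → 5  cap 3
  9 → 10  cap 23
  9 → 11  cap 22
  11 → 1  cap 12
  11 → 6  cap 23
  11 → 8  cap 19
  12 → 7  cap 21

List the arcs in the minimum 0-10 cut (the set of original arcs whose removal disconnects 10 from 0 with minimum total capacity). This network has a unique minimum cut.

augment #1: 0→9→10 push 14
augment #2: 0→4→7→10 push 14
augment #3: 0→4→2→1→10 push 7
augment #4: 0→4→2→3→10 push 1
augment #5: 0→6→5→3→10 push 21
augment #6: 0→6→8→5→3→10 push 2
augment #7: 0→6→8→5→3→9→10 push 2
max flow = 61; residual-reachable set from 0 gives S-side
cut edges (S→T): {(0,4), (0,9), (5,3)} total cap 61

Min-cut arcs: {(0,4), (0,9), (5,3)} (total capacity 61)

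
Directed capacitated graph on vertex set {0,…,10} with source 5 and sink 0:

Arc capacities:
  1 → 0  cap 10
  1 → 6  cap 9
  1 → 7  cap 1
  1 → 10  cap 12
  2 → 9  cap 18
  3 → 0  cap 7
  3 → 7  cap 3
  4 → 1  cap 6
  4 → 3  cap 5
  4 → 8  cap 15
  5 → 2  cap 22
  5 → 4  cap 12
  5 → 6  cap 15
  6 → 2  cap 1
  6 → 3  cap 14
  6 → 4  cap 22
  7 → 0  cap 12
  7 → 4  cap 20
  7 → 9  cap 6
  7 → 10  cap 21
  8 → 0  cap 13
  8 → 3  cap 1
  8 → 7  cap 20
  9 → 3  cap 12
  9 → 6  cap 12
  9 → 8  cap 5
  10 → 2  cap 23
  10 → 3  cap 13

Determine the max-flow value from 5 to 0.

Maximum flow value: 36

augment #1: 5→4→1→0 bottleneck 6, total now 6
augment #2: 5→4→3→0 bottleneck 5, total now 11
augment #3: 5→4→8→0 bottleneck 1, total now 12
augment #4: 5→6→3→0 bottleneck 2, total now 14
augment #5: 5→2→9→8→0 bottleneck 5, total now 19
augment #6: 5→6→3→7→0 bottleneck 3, total now 22
augment #7: 5→6→4→8→0 bottleneck 7, total now 29
augment #8: 5→6→4→8→7→0 bottleneck 3, total now 32
augment #9: 5→2→9→3→4→8→7→0 bottleneck 4, total now 36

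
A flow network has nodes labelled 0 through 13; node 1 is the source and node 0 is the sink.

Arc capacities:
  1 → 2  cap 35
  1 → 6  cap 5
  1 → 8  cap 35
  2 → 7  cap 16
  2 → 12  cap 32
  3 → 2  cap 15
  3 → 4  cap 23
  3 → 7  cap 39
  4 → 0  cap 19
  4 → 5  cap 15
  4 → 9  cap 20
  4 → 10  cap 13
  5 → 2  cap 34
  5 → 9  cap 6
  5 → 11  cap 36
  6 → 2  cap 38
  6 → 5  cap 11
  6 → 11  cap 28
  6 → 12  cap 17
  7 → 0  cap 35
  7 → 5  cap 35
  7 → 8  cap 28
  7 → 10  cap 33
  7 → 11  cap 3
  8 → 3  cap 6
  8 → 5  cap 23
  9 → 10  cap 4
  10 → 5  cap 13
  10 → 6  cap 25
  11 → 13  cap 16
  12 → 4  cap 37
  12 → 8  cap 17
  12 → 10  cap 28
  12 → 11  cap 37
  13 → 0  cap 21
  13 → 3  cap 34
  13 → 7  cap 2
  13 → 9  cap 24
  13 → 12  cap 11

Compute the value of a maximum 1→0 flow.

Maximum flow value: 57

augment #1: 1→2→7→0 bottleneck 16, total now 16
augment #2: 1→2→12→4→0 bottleneck 19, total now 35
augment #3: 1→6→11→13→0 bottleneck 5, total now 40
augment #4: 1→8→3→7→0 bottleneck 6, total now 46
augment #5: 1→8→5→11→13→0 bottleneck 11, total now 57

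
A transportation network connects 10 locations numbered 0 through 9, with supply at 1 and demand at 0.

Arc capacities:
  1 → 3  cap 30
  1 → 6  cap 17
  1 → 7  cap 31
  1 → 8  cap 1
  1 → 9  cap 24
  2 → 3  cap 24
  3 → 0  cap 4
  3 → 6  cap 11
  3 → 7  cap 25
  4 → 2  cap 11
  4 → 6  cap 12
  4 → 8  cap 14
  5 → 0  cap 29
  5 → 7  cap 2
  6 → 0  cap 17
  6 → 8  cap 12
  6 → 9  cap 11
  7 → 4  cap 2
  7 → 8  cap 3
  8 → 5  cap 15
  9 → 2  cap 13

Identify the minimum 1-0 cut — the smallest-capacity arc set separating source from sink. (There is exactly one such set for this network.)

augment #1: 1→3→0 push 4
augment #2: 1→6→0 push 17
augment #3: 1→8→5→0 push 1
augment #4: 1→7→8→5→0 push 3
augment #5: 1→3→6→8→5→0 push 11
max flow = 36; residual-reachable set from 1 gives S-side
cut edges (S→T): {(3,0), (6,0), (8,5)} total cap 36

Min-cut arcs: {(3,0), (6,0), (8,5)} (total capacity 36)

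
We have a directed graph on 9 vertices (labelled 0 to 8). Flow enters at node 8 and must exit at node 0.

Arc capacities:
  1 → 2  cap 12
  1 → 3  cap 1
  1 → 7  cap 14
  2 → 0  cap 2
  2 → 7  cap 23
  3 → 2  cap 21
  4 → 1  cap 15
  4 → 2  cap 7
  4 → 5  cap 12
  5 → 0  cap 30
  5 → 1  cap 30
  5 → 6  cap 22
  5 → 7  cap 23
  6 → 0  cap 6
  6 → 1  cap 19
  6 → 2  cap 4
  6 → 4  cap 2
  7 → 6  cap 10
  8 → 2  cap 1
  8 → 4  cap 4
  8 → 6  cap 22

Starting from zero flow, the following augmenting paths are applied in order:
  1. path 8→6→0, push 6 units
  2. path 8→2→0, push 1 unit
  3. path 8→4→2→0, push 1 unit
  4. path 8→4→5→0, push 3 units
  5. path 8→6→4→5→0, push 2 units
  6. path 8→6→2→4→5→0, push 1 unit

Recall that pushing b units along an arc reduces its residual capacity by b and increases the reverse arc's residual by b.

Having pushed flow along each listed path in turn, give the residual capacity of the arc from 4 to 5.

Residual capacity of (4,5): 6

after path 1 (8→6→0, push 6): res(4,5)=12
after path 2 (8→2→0, push 1): res(4,5)=12
after path 3 (8→4→2→0, push 1): res(4,5)=12
after path 4 (8→4→5→0, push 3): res(4,5)=9
after path 5 (8→6→4→5→0, push 2): res(4,5)=7
after path 6 (8→6→2→4→5→0, push 1): res(4,5)=6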